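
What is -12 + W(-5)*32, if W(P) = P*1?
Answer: -172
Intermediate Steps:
W(P) = P
-12 + W(-5)*32 = -12 - 5*32 = -12 - 160 = -172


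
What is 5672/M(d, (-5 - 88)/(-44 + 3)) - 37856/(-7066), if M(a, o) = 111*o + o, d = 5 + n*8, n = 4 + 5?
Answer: 127345033/4599966 ≈ 27.684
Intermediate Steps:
n = 9
d = 77 (d = 5 + 9*8 = 5 + 72 = 77)
M(a, o) = 112*o
5672/M(d, (-5 - 88)/(-44 + 3)) - 37856/(-7066) = 5672/((112*((-5 - 88)/(-44 + 3)))) - 37856/(-7066) = 5672/((112*(-93/(-41)))) - 37856*(-1/7066) = 5672/((112*(-93*(-1/41)))) + 18928/3533 = 5672/((112*(93/41))) + 18928/3533 = 5672/(10416/41) + 18928/3533 = 5672*(41/10416) + 18928/3533 = 29069/1302 + 18928/3533 = 127345033/4599966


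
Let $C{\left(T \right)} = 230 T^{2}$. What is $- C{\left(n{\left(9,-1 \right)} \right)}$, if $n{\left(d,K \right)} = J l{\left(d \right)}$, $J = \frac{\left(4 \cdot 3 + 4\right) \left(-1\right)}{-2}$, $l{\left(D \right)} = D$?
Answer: $-1192320$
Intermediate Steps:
$J = 8$ ($J = \left(12 + 4\right) \left(-1\right) \left(- \frac{1}{2}\right) = 16 \left(-1\right) \left(- \frac{1}{2}\right) = \left(-16\right) \left(- \frac{1}{2}\right) = 8$)
$n{\left(d,K \right)} = 8 d$
$- C{\left(n{\left(9,-1 \right)} \right)} = - 230 \left(8 \cdot 9\right)^{2} = - 230 \cdot 72^{2} = - 230 \cdot 5184 = \left(-1\right) 1192320 = -1192320$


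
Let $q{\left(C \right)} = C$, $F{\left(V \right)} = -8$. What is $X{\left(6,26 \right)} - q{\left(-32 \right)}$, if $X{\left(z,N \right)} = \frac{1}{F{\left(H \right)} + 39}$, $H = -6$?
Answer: $\frac{993}{31} \approx 32.032$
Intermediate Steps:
$X{\left(z,N \right)} = \frac{1}{31}$ ($X{\left(z,N \right)} = \frac{1}{-8 + 39} = \frac{1}{31}$)
$X{\left(6,26 \right)} - q{\left(-32 \right)} = \frac{1}{31} - -32 = \frac{1}{31} + 32 = \frac{993}{31}$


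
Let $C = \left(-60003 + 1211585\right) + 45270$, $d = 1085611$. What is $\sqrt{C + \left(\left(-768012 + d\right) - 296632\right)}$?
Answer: $\sqrt{1217819} \approx 1103.5$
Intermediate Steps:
$C = 1196852$ ($C = 1151582 + 45270 = 1196852$)
$\sqrt{C + \left(\left(-768012 + d\right) - 296632\right)} = \sqrt{1196852 + \left(\left(-768012 + 1085611\right) - 296632\right)} = \sqrt{1196852 + \left(317599 - 296632\right)} = \sqrt{1196852 + 20967} = \sqrt{1217819}$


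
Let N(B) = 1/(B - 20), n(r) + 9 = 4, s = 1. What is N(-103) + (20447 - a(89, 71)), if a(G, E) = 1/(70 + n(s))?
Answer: 163473577/7995 ≈ 20447.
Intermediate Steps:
n(r) = -5 (n(r) = -9 + 4 = -5)
N(B) = 1/(-20 + B)
a(G, E) = 1/65 (a(G, E) = 1/(70 - 5) = 1/65)
N(-103) + (20447 - a(89, 71)) = 1/(-20 - 103) + (20447 - 1*1/65) = 1/(-123) + (20447 - 1/65) = -1/123 + 1329054/65 = 163473577/7995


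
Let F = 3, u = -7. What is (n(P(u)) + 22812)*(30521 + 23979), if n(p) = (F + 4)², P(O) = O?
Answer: 1245924500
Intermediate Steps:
n(p) = 49 (n(p) = (3 + 4)² = 7² = 49)
(n(P(u)) + 22812)*(30521 + 23979) = (49 + 22812)*(30521 + 23979) = 22861*54500 = 1245924500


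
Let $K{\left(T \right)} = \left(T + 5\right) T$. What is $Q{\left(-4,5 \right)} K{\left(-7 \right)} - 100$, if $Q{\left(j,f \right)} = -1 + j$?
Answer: $-170$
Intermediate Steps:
$K{\left(T \right)} = T \left(5 + T\right)$ ($K{\left(T \right)} = \left(5 + T\right) T = T \left(5 + T\right)$)
$Q{\left(-4,5 \right)} K{\left(-7 \right)} - 100 = \left(-1 - 4\right) \left(- 7 \left(5 - 7\right)\right) - 100 = - 5 \left(\left(-7\right) \left(-2\right)\right) - 100 = \left(-5\right) 14 - 100 = -70 - 100 = -170$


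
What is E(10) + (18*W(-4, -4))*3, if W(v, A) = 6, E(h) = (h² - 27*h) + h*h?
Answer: 254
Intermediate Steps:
E(h) = -27*h + 2*h² (E(h) = (h² - 27*h) + h² = -27*h + 2*h²)
E(10) + (18*W(-4, -4))*3 = 10*(-27 + 2*10) + (18*6)*3 = 10*(-27 + 20) + 108*3 = 10*(-7) + 324 = -70 + 324 = 254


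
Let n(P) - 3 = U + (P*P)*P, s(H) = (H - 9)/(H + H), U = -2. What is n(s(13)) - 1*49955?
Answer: -109748930/2197 ≈ -49954.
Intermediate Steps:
s(H) = (-9 + H)/(2*H) (s(H) = (-9 + H)/((2*H)) = (-9 + H)*(1/(2*H)) = (-9 + H)/(2*H))
n(P) = 1 + P³ (n(P) = 3 + (-2 + (P*P)*P) = 3 + (-2 + P²*P) = 3 + (-2 + P³) = 1 + P³)
n(s(13)) - 1*49955 = (1 + ((½)*(-9 + 13)/13)³) - 1*49955 = (1 + ((½)*(1/13)*4)³) - 49955 = (1 + (2/13)³) - 49955 = (1 + 8/2197) - 49955 = 2205/2197 - 49955 = -109748930/2197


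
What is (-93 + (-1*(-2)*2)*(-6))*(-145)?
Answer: 16965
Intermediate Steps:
(-93 + (-1*(-2)*2)*(-6))*(-145) = (-93 + (2*2)*(-6))*(-145) = (-93 + 4*(-6))*(-145) = (-93 - 24)*(-145) = -117*(-145) = 16965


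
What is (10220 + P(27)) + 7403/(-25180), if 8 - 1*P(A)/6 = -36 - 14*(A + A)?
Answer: 378196197/25180 ≈ 15020.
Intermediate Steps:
P(A) = 264 + 168*A (P(A) = 48 - 6*(-36 - 14*(A + A)) = 48 - 6*(-36 - 14*2*A) = 48 - 6*(-36 - 28*A) = 48 + (216 + 168*A) = 264 + 168*A)
(10220 + P(27)) + 7403/(-25180) = (10220 + (264 + 168*27)) + 7403/(-25180) = (10220 + (264 + 4536)) + 7403*(-1/25180) = (10220 + 4800) - 7403/25180 = 15020 - 7403/25180 = 378196197/25180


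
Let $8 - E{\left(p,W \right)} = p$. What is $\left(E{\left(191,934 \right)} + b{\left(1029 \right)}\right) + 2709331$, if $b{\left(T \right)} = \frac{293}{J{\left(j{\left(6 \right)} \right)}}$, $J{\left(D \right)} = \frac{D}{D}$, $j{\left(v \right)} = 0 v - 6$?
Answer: $2709441$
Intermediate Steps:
$j{\left(v \right)} = -6$ ($j{\left(v \right)} = 0 - 6 = -6$)
$J{\left(D \right)} = 1$
$E{\left(p,W \right)} = 8 - p$
$b{\left(T \right)} = 293$ ($b{\left(T \right)} = \frac{293}{1} = 293 \cdot 1 = 293$)
$\left(E{\left(191,934 \right)} + b{\left(1029 \right)}\right) + 2709331 = \left(\left(8 - 191\right) + 293\right) + 2709331 = \left(-183 + 293\right) + 2709331 = 110 + 2709331 = 2709441$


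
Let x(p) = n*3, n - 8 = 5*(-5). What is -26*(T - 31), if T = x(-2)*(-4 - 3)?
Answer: -8476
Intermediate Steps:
n = -17 (n = 8 + 5*(-5) = 8 - 25 = -17)
x(p) = -51 (x(p) = -17*3 = -51)
T = 357 (T = -51*(-4 - 3) = -51*(-7) = 357)
-26*(T - 31) = -26*(357 - 31) = -26*326 = -8476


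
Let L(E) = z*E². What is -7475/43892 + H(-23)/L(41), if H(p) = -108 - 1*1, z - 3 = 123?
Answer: -794017039/4648294476 ≈ -0.17082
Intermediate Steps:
z = 126 (z = 3 + 123 = 126)
H(p) = -109 (H(p) = -108 - 1 = -109)
L(E) = 126*E²
-7475/43892 + H(-23)/L(41) = -7475/43892 - 109/(126*41²) = -7475*1/43892 - 109/(126*1681) = -7475/43892 - 109/211806 = -794017039/4648294476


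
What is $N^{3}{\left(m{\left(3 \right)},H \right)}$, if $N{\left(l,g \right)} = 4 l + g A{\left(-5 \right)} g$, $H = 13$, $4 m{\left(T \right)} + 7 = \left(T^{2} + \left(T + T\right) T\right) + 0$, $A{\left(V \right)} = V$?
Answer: $-561515625$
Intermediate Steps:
$m{\left(T \right)} = - \frac{7}{4} + \frac{3 T^{2}}{4}$ ($m{\left(T \right)} = - \frac{7}{4} + \frac{\left(T^{2} + \left(T + T\right) T\right) + 0}{4} = - \frac{7}{4} + \frac{\left(T^{2} + 2 T T\right) + 0}{4} = - \frac{7}{4} + \frac{\left(T^{2} + 2 T^{2}\right) + 0}{4} = - \frac{7}{4} + \frac{3 T^{2} + 0}{4} = - \frac{7}{4} + \frac{3 T^{2}}{4}$)
$N{\left(l,g \right)} = - 5 g^{2} + 4 l$ ($N{\left(l,g \right)} = 4 l + g \left(-5\right) g = 4 l + - 5 g g = 4 l - 5 g^{2} = - 5 g^{2} + 4 l$)
$N^{3}{\left(m{\left(3 \right)},H \right)} = \left(- 5 \cdot 13^{2} + 4 \left(- \frac{7}{4} + \frac{3 \cdot 3^{2}}{4}\right)\right)^{3} = \left(\left(-5\right) 169 + 4 \left(- \frac{7}{4} + \frac{3}{4} \cdot 9\right)\right)^{3} = \left(-845 + 4 \left(- \frac{7}{4} + \frac{27}{4}\right)\right)^{3} = \left(-845 + 4 \cdot 5\right)^{3} = \left(-845 + 20\right)^{3} = \left(-825\right)^{3} = -561515625$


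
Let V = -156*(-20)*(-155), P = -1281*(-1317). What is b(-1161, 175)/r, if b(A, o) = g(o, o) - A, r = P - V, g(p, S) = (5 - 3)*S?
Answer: 1511/2170677 ≈ 0.00069610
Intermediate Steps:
P = 1687077
g(p, S) = 2*S
V = -483600 (V = 3120*(-155) = -483600)
r = 2170677 (r = 1687077 - 1*(-483600) = 1687077 + 483600 = 2170677)
b(A, o) = -A + 2*o (b(A, o) = 2*o - A = -A + 2*o)
b(-1161, 175)/r = (-1*(-1161) + 2*175)/2170677 = (1161 + 350)*(1/2170677) = 1511*(1/2170677) = 1511/2170677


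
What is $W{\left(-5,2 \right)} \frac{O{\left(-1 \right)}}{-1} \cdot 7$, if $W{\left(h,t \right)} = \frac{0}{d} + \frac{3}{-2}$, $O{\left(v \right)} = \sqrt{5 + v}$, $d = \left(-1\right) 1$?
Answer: $21$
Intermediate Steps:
$d = -1$
$W{\left(h,t \right)} = - \frac{3}{2}$ ($W{\left(h,t \right)} = \frac{0}{-1} + \frac{3}{-2} = 0 \left(-1\right) + 3 \left(- \frac{1}{2}\right) = 0 - \frac{3}{2} = - \frac{3}{2}$)
$W{\left(-5,2 \right)} \frac{O{\left(-1 \right)}}{-1} \cdot 7 = - \frac{3 \frac{\sqrt{5 - 1}}{-1}}{2} \cdot 7 = - \frac{3 \sqrt{4} \left(-1\right)}{2} \cdot 7 = - \frac{3 \cdot 2 \left(-1\right)}{2} \cdot 7 = \left(- \frac{3}{2}\right) \left(-2\right) 7 = 3 \cdot 7 = 21$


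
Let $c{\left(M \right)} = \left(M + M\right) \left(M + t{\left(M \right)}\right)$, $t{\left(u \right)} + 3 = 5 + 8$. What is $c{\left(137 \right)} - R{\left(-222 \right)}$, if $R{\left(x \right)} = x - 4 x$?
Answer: $39612$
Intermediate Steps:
$t{\left(u \right)} = 10$ ($t{\left(u \right)} = -3 + \left(5 + 8\right) = -3 + 13 = 10$)
$c{\left(M \right)} = 2 M \left(10 + M\right)$ ($c{\left(M \right)} = \left(M + M\right) \left(M + 10\right) = 2 M \left(10 + M\right)$)
$R{\left(x \right)} = - 3 x$
$c{\left(137 \right)} - R{\left(-222 \right)} = 2 \cdot 137 \left(10 + 137\right) - \left(-3\right) \left(-222\right) = 2 \cdot 137 \cdot 147 - 666 = 40278 - 666 = 39612$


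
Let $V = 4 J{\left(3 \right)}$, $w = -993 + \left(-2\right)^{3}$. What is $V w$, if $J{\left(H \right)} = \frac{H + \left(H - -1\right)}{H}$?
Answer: $- \frac{28028}{3} \approx -9342.7$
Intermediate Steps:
$J{\left(H \right)} = \frac{1 + 2 H}{H}$ ($J{\left(H \right)} = \frac{H + \left(H + 1\right)}{H} = \frac{H + \left(1 + H\right)}{H} = \frac{1 + 2 H}{H}$)
$w = -1001$ ($w = -993 - 8 = -1001$)
$V = \frac{28}{3}$ ($V = 4 \left(2 + \frac{1}{3}\right) = 4 \cdot \frac{7}{3} = \frac{28}{3} \approx 9.3333$)
$V w = \frac{28}{3} \left(-1001\right) = - \frac{28028}{3}$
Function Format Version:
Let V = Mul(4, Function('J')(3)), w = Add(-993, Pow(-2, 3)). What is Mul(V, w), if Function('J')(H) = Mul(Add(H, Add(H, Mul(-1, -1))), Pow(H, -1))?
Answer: Rational(-28028, 3) ≈ -9342.7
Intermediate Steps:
Function('J')(H) = Mul(Pow(H, -1), Add(1, Mul(2, H))) (Function('J')(H) = Mul(Add(H, Add(H, 1)), Pow(H, -1)) = Mul(Add(H, Add(1, H)), Pow(H, -1)) = Mul(Add(1, Mul(2, H)), Pow(H, -1)) = Mul(Pow(H, -1), Add(1, Mul(2, H))))
w = -1001 (w = Add(-993, -8) = -1001)
V = Rational(28, 3) (V = Mul(4, Add(2, Pow(3, -1))) = Mul(4, Add(2, Rational(1, 3))) = Mul(4, Rational(7, 3)) = Rational(28, 3) ≈ 9.3333)
Mul(V, w) = Mul(Rational(28, 3), -1001) = Rational(-28028, 3)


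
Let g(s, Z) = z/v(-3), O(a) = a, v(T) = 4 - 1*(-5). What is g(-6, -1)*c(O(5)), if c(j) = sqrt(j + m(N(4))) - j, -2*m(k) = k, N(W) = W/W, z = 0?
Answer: 0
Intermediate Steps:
v(T) = 9 (v(T) = 4 + 5 = 9)
N(W) = 1
g(s, Z) = 0 (g(s, Z) = 0/9 = 0*(1/9) = 0)
m(k) = -k/2
c(j) = sqrt(-1/2 + j) - j (c(j) = sqrt(j - 1/2*1) - j = sqrt(j - 1/2) - j = sqrt(-1/2 + j) - j)
g(-6, -1)*c(O(5)) = 0*(sqrt(-2 + 4*5)/2 - 1*5) = 0*(sqrt(-2 + 20)/2 - 5) = 0*(sqrt(18)/2 - 5) = 0*((3*sqrt(2))/2 - 5) = 0*(3*sqrt(2)/2 - 5) = 0*(-5 + 3*sqrt(2)/2) = 0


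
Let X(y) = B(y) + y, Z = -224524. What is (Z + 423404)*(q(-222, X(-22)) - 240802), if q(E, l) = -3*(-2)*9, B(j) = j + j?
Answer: -47879962240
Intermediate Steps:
B(j) = 2*j
X(y) = 3*y (X(y) = 2*y + y = 3*y)
q(E, l) = 54 (q(E, l) = 6*9 = 54)
(Z + 423404)*(q(-222, X(-22)) - 240802) = (-224524 + 423404)*(54 - 240802) = 198880*(-240748) = -47879962240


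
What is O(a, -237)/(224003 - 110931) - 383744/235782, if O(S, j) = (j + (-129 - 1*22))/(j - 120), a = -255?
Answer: -645432874015/396572591772 ≈ -1.6275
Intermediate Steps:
O(S, j) = (-151 + j)/(-120 + j) (O(S, j) = (j + (-129 - 22))/(-120 + j) = (j - 151)/(-120 + j) = (-151 + j)/(-120 + j))
O(a, -237)/(224003 - 110931) - 383744/235782 = ((-151 - 237)/(-120 - 237))/(224003 - 110931) - 383744/235782 = (-388/(-357))/113072 - 383744*1/235782 = -1/357*(-388)*(1/113072) - 191872/117891 = (388/357)*(1/113072) - 191872/117891 = 97/10091676 - 191872/117891 = -645432874015/396572591772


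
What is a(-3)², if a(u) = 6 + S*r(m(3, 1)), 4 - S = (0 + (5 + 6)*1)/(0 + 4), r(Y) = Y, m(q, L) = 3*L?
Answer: 1521/16 ≈ 95.063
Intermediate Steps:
S = 5/4 (S = 4 - (0 + (5 + 6)*1)/(0 + 4) = 4 - (0 + 11*1)/4 = 4 - (0 + 11)/4 = 4 - 11/4 = 5/4 ≈ 1.2500)
a(u) = 39/4 (a(u) = 6 + 5*(3*1)/4 = 6 + (5/4)*3 = 6 + 15/4 = 39/4)
a(-3)² = (39/4)² = 1521/16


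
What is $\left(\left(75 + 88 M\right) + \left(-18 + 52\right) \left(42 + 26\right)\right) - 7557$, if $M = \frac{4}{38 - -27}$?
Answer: $- \frac{335698}{65} \approx -5164.6$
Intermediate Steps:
$M = \frac{4}{65}$ ($M = \frac{4}{38 + 27} = \frac{4}{65} \approx 0.061538$)
$\left(\left(75 + 88 M\right) + \left(-18 + 52\right) \left(42 + 26\right)\right) - 7557 = \left(\left(75 + 88 \cdot \frac{4}{65}\right) + \left(-18 + 52\right) \left(42 + 26\right)\right) - 7557 = \left(\left(75 + \frac{352}{65}\right) + 34 \cdot 68\right) - 7557 = \left(\frac{5227}{65} + 2312\right) - 7557 = \frac{155507}{65} - 7557 = - \frac{335698}{65}$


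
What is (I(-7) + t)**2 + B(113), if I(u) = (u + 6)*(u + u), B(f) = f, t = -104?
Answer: 8213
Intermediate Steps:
I(u) = 2*u*(6 + u) (I(u) = (6 + u)*(2*u) = 2*u*(6 + u))
(I(-7) + t)**2 + B(113) = (2*(-7)*(6 - 7) - 104)**2 + 113 = (2*(-7)*(-1) - 104)**2 + 113 = (14 - 104)**2 + 113 = (-90)**2 + 113 = 8100 + 113 = 8213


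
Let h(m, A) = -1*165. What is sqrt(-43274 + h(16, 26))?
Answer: 11*I*sqrt(359) ≈ 208.42*I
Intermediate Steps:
h(m, A) = -165
sqrt(-43274 + h(16, 26)) = sqrt(-43274 - 165) = sqrt(-43439) = 11*I*sqrt(359)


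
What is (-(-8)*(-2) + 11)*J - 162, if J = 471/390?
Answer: -4369/26 ≈ -168.04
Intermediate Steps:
J = 157/130 (J = 471*(1/390) = 157/130 ≈ 1.2077)
(-(-8)*(-2) + 11)*J - 162 = (-(-8)*(-2) + 11)*(157/130) - 162 = (-4*4 + 11)*(157/130) - 162 = (-16 + 11)*(157/130) - 162 = -5*157/130 - 162 = -157/26 - 162 = -4369/26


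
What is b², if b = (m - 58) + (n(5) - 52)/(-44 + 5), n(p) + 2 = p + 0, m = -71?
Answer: 24820324/1521 ≈ 16318.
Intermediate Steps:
n(p) = -2 + p (n(p) = -2 + (p + 0) = -2 + p)
b = -4982/39 (b = (-71 - 58) + ((-2 + 5) - 52)/(-44 + 5) = -129 + (3 - 52)/(-39) = -129 - 49*(-1/39) = -129 + 49/39 = -4982/39 ≈ -127.74)
b² = (-4982/39)² = 24820324/1521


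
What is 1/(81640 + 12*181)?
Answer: 1/83812 ≈ 1.1931e-5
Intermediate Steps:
1/(81640 + 12*181) = 1/(81640 + 2172) = 1/83812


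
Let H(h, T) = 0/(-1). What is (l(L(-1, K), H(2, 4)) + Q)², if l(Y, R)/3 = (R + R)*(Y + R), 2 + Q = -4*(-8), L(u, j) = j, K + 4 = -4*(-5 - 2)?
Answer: 900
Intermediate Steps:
K = 24 (K = -4 - 4*(-5 - 2) = -4 - 4*(-7) = -4 + 28 = 24)
H(h, T) = 0 (H(h, T) = 0*(-1) = 0)
Q = 30 (Q = -2 - 4*(-8) = -2 + 32 = 30)
l(Y, R) = 6*R*(R + Y) (l(Y, R) = 3*((R + R)*(Y + R)) = 3*((2*R)*(R + Y)) = 3*(2*R*(R + Y)) = 6*R*(R + Y))
(l(L(-1, K), H(2, 4)) + Q)² = (6*0*(0 + 24) + 30)² = (6*0*24 + 30)² = (0 + 30)² = 30² = 900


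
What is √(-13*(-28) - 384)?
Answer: 2*I*√5 ≈ 4.4721*I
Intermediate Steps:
√(-13*(-28) - 384) = √(364 - 384) = √(-20) = 2*I*√5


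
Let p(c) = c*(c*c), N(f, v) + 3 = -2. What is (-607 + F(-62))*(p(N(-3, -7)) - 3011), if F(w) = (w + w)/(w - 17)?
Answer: 149991744/79 ≈ 1.8986e+6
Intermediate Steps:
N(f, v) = -5 (N(f, v) = -3 - 2 = -5)
p(c) = c³ (p(c) = c*c² = c³)
F(w) = 2*w/(-17 + w) (F(w) = (2*w)/(-17 + w) = 2*w/(-17 + w))
(-607 + F(-62))*(p(N(-3, -7)) - 3011) = (-607 + 2*(-62)/(-17 - 62))*((-5)³ - 3011) = (-607 + 2*(-62)/(-79))*(-125 - 3011) = (-607 + 2*(-62)*(-1/79))*(-3136) = (-607 + 124/79)*(-3136) = -47829/79*(-3136) = 149991744/79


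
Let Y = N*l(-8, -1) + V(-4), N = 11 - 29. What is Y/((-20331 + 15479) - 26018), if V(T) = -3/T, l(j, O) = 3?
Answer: 71/41160 ≈ 0.0017250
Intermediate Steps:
N = -18
Y = -213/4 (Y = -18*3 - 3/(-4) = -54 - 3*(-¼) = -54 + ¾ = -213/4 ≈ -53.250)
Y/((-20331 + 15479) - 26018) = -213/(4*((-20331 + 15479) - 26018)) = -213/(4*(-4852 - 26018)) = -213/4/(-30870) = -213/4*(-1/30870) = 71/41160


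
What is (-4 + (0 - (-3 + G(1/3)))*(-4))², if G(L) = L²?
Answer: 19600/81 ≈ 241.98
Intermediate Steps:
(-4 + (0 - (-3 + G(1/3)))*(-4))² = (-4 + (0 - (-3 + (1/3)²))*(-4))² = (-4 + (0 - (-3 + (1*(⅓))²))*(-4))² = (-4 + (0 - (-3 + (⅓)²))*(-4))² = (-4 + (0 - (-3 + ⅑))*(-4))² = (-4 + (0 - (-26)/9)*(-4))² = (-4 + (0 - 1*(-26/9))*(-4))² = (-4 + (0 + 26/9)*(-4))² = (-4 + (26/9)*(-4))² = (-4 - 104/9)² = (-140/9)² = 19600/81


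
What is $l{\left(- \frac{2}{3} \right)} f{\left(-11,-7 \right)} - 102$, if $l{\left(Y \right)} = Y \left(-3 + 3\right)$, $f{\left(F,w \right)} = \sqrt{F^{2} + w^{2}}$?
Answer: $-102$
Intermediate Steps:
$l{\left(Y \right)} = 0$ ($l{\left(Y \right)} = Y 0 = 0$)
$l{\left(- \frac{2}{3} \right)} f{\left(-11,-7 \right)} - 102 = 0 \sqrt{\left(-11\right)^{2} + \left(-7\right)^{2}} - 102 = 0 \sqrt{121 + 49} - 102 = 0 \sqrt{170} - 102 = 0 - 102 = -102$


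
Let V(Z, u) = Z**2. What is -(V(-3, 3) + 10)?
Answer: -19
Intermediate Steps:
-(V(-3, 3) + 10) = -((-3)**2 + 10) = -(9 + 10) = -1*19 = -19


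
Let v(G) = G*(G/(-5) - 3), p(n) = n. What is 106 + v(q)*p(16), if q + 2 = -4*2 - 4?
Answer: 754/5 ≈ 150.80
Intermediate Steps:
q = -14 (q = -2 + (-4*2 - 4) = -2 + (-8 - 4) = -2 - 12 = -14)
v(G) = G*(-3 - G/5) (v(G) = G*(G*(-⅕) - 3) = G*(-G/5 - 3) = G*(-3 - G/5))
106 + v(q)*p(16) = 106 - ⅕*(-14)*(15 - 14)*16 = 106 - ⅕*(-14)*1*16 = 106 + (14/5)*16 = 106 + 224/5 = 754/5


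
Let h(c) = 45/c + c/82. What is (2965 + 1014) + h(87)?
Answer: 9465815/2378 ≈ 3980.6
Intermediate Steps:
h(c) = 45/c + c/82 (h(c) = 45/c + c*(1/82) = 45/c + c/82)
(2965 + 1014) + h(87) = (2965 + 1014) + (45/87 + (1/82)*87) = 3979 + (45*(1/87) + 87/82) = 3979 + (15/29 + 87/82) = 3979 + 3753/2378 = 9465815/2378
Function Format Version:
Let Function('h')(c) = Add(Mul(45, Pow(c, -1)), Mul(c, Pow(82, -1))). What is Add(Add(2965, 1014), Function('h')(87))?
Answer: Rational(9465815, 2378) ≈ 3980.6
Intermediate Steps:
Function('h')(c) = Add(Mul(45, Pow(c, -1)), Mul(Rational(1, 82), c)) (Function('h')(c) = Add(Mul(45, Pow(c, -1)), Mul(c, Rational(1, 82))) = Add(Mul(45, Pow(c, -1)), Mul(Rational(1, 82), c)))
Add(Add(2965, 1014), Function('h')(87)) = Add(Add(2965, 1014), Add(Mul(45, Pow(87, -1)), Mul(Rational(1, 82), 87))) = Add(3979, Add(Mul(45, Rational(1, 87)), Rational(87, 82))) = Add(3979, Add(Rational(15, 29), Rational(87, 82))) = Add(3979, Rational(3753, 2378)) = Rational(9465815, 2378)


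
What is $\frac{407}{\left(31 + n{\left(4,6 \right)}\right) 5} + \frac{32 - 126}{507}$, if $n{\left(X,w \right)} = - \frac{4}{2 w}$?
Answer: $\frac{575807}{233220} \approx 2.4689$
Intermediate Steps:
$n{\left(X,w \right)} = - \frac{2}{w}$ ($n{\left(X,w \right)} = - 4 \frac{1}{2 w} = - \frac{2}{w}$)
$\frac{407}{\left(31 + n{\left(4,6 \right)}\right) 5} + \frac{32 - 126}{507} = \frac{407}{\left(31 - \frac{2}{6}\right) 5} + \frac{32 - 126}{507} = \frac{407}{\left(31 - \frac{1}{3}\right) 5} + \left(32 - 126\right) \frac{1}{507} = \frac{407}{\left(31 - \frac{1}{3}\right) 5} - \frac{94}{507} = \frac{407}{\frac{92}{3} \cdot 5} - \frac{94}{507} = \frac{407}{\frac{460}{3}} - \frac{94}{507} = 407 \cdot \frac{3}{460} - \frac{94}{507} = \frac{1221}{460} - \frac{94}{507} = \frac{575807}{233220}$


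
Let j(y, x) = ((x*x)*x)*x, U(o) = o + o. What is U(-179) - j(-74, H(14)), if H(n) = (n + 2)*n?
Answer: -2517631334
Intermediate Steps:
H(n) = n*(2 + n) (H(n) = (2 + n)*n = n*(2 + n))
U(o) = 2*o
j(y, x) = x**4 (j(y, x) = (x**2*x)*x = x**3*x = x**4)
U(-179) - j(-74, H(14)) = 2*(-179) - (14*(2 + 14))**4 = -358 - (14*16)**4 = -358 - 1*224**4 = -358 - 1*2517630976 = -358 - 2517630976 = -2517631334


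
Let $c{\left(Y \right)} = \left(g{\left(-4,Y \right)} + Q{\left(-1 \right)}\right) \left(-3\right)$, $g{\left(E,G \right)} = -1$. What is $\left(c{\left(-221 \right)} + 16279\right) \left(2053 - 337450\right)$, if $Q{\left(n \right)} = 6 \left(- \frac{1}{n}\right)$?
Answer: $-5454896808$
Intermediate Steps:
$Q{\left(n \right)} = - \frac{6}{n}$
$c{\left(Y \right)} = -15$ ($c{\left(Y \right)} = \left(-1 - \frac{6}{-1}\right) \left(-3\right) = \left(-1 - -6\right) \left(-3\right) = \left(-1 + 6\right) \left(-3\right) = 5 \left(-3\right) = -15$)
$\left(c{\left(-221 \right)} + 16279\right) \left(2053 - 337450\right) = \left(-15 + 16279\right) \left(2053 - 337450\right) = 16264 \left(-335397\right) = -5454896808$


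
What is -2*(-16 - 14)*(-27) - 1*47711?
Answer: -49331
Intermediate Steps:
-2*(-16 - 14)*(-27) - 1*47711 = -2*(-30)*(-27) - 47711 = 60*(-27) - 47711 = -1620 - 47711 = -49331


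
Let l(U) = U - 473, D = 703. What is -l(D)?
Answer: -230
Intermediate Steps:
l(U) = -473 + U
-l(D) = -(-473 + 703) = -1*230 = -230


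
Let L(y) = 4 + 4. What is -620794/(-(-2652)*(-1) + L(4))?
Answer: 310397/1322 ≈ 234.79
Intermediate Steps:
L(y) = 8
-620794/(-(-2652)*(-1) + L(4)) = -620794/(-(-2652)*(-1) + 8) = -620794/(-221*12 + 8) = -620794/(-2652 + 8) = -620794/(-2644) = -620794*(-1/2644) = 310397/1322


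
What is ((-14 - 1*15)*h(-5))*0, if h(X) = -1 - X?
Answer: 0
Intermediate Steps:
((-14 - 1*15)*h(-5))*0 = ((-14 - 1*15)*(-1 - 1*(-5)))*0 = ((-14 - 15)*(-1 + 5))*0 = -29*4*0 = -116*0 = 0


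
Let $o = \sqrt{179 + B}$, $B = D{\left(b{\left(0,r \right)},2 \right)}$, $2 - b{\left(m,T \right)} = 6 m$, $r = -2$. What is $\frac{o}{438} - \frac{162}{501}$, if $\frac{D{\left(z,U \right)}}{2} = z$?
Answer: $- \frac{54}{167} + \frac{\sqrt{183}}{438} \approx -0.29247$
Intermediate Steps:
$b{\left(m,T \right)} = 2 - 6 m$
$D{\left(z,U \right)} = 2 z$
$B = 4$ ($B = 2 \left(2 - 0\right) = 2 \left(2 + 0\right) = 2 \cdot 2 = 4$)
$o = \sqrt{183}$ ($o = \sqrt{179 + 4} = \sqrt{183} \approx 13.528$)
$\frac{o}{438} - \frac{162}{501} = \frac{\sqrt{183}}{438} - \frac{162}{501} = \sqrt{183} \cdot \frac{1}{438} - \frac{54}{167} = \frac{\sqrt{183}}{438} - \frac{54}{167} = - \frac{54}{167} + \frac{\sqrt{183}}{438}$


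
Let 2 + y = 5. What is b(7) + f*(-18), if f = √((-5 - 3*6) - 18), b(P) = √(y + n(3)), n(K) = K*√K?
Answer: √(3 + 3*√3) - 18*I*√41 ≈ 2.8629 - 115.26*I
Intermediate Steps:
n(K) = K^(3/2)
y = 3 (y = -2 + 5 = 3)
b(P) = √(3 + 3*√3) (b(P) = √(3 + 3^(3/2)) = √(3 + 3*√3))
f = I*√41 (f = √((-5 - 18) - 18) = √(-23 - 18) = √(-41) = I*√41 ≈ 6.4031*I)
b(7) + f*(-18) = √(3 + 3*√3) + (I*√41)*(-18) = √(3 + 3*√3) - 18*I*√41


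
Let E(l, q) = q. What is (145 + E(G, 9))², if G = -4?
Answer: 23716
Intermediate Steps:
(145 + E(G, 9))² = (145 + 9)² = 154² = 23716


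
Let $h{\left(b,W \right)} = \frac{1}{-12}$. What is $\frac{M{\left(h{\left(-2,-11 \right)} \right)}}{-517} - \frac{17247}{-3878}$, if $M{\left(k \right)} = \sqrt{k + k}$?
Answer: $\frac{17247}{3878} - \frac{i \sqrt{6}}{3102} \approx 4.4474 - 0.00078965 i$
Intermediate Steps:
$h{\left(b,W \right)} = - \frac{1}{12}$
$M{\left(k \right)} = \sqrt{2} \sqrt{k}$ ($M{\left(k \right)} = \sqrt{2 k} = \sqrt{2} \sqrt{k}$)
$\frac{M{\left(h{\left(-2,-11 \right)} \right)}}{-517} - \frac{17247}{-3878} = \frac{\sqrt{2} \sqrt{- \frac{1}{12}}}{-517} - \frac{17247}{-3878} = \sqrt{2} \frac{i \sqrt{3}}{6} \left(- \frac{1}{517}\right) - - \frac{17247}{3878} = \frac{i \sqrt{6}}{6} \left(- \frac{1}{517}\right) + \frac{17247}{3878} = - \frac{i \sqrt{6}}{3102} + \frac{17247}{3878} = \frac{17247}{3878} - \frac{i \sqrt{6}}{3102}$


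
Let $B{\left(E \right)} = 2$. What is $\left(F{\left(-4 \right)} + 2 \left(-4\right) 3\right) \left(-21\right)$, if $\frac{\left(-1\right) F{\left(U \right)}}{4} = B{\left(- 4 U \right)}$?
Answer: $672$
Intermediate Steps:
$F{\left(U \right)} = -8$ ($F{\left(U \right)} = \left(-4\right) 2 = -8$)
$\left(F{\left(-4 \right)} + 2 \left(-4\right) 3\right) \left(-21\right) = \left(-8 + 2 \left(-4\right) 3\right) \left(-21\right) = \left(-8 - 24\right) \left(-21\right) = \left(-32\right) \left(-21\right) = 672$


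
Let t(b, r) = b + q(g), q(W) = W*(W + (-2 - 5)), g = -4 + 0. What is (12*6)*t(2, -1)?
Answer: 3312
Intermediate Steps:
g = -4
q(W) = W*(-7 + W) (q(W) = W*(W - 7) = W*(-7 + W))
t(b, r) = 44 + b (t(b, r) = b - 4*(-7 - 4) = b - 4*(-11) = b + 44 = 44 + b)
(12*6)*t(2, -1) = (12*6)*(44 + 2) = 72*46 = 3312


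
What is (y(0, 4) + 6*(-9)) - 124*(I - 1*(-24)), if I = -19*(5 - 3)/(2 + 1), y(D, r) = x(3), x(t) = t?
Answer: -4369/3 ≈ -1456.3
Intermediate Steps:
y(D, r) = 3
I = -38/3 ≈ -12.667
(y(0, 4) + 6*(-9)) - 124*(I - 1*(-24)) = (3 + 6*(-9)) - 124*(-38/3 - 1*(-24)) = (3 - 54) - 124*(-38/3 + 24) = -51 - 124*34/3 = -51 - 4216/3 = -4369/3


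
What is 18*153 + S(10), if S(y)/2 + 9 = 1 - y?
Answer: 2718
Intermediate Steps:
S(y) = -16 - 2*y (S(y) = -18 + 2*(1 - y) = -18 + (2 - 2*y) = -16 - 2*y)
18*153 + S(10) = 18*153 + (-16 - 2*10) = 2754 + (-16 - 20) = 2754 - 36 = 2718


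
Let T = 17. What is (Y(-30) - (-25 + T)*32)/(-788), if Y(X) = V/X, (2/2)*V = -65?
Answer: -1549/4728 ≈ -0.32762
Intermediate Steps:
V = -65
Y(X) = -65/X
(Y(-30) - (-25 + T)*32)/(-788) = (-65/(-30) - (-25 + 17)*32)/(-788) = (-65*(-1/30) - (-8)*32)*(-1/788) = (13/6 - 1*(-256))*(-1/788) = (13/6 + 256)*(-1/788) = (1549/6)*(-1/788) = -1549/4728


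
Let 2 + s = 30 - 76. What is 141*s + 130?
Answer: -6638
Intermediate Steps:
s = -48 (s = -2 + (30 - 76) = -2 - 46 = -48)
141*s + 130 = 141*(-48) + 130 = -6768 + 130 = -6638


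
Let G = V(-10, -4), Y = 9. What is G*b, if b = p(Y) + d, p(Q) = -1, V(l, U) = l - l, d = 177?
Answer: 0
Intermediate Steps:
V(l, U) = 0
G = 0
b = 176 (b = -1 + 177 = 176)
G*b = 0*176 = 0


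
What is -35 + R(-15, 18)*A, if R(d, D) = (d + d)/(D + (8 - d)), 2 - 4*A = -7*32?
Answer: -3130/41 ≈ -76.341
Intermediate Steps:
A = 113/2 (A = 1/2 - (-7)*32/4 = 1/2 - 1/4*(-224) = 1/2 + 56 = 113/2 ≈ 56.500)
R(d, D) = 2*d/(8 + D - d) (R(d, D) = (2*d)/(8 + D - d) = 2*d/(8 + D - d))
-35 + R(-15, 18)*A = -35 + (2*(-15)/(8 + 18 - 1*(-15)))*(113/2) = -35 + (2*(-15)/(8 + 18 + 15))*(113/2) = -35 + (2*(-15)/41)*(113/2) = -35 + (2*(-15)*(1/41))*(113/2) = -35 - 30/41*113/2 = -35 - 1695/41 = -3130/41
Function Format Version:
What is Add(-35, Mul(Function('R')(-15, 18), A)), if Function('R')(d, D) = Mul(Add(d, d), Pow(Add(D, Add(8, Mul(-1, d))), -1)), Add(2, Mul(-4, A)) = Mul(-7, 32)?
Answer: Rational(-3130, 41) ≈ -76.341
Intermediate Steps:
A = Rational(113, 2) (A = Add(Rational(1, 2), Mul(Rational(-1, 4), Mul(-7, 32))) = Add(Rational(1, 2), Mul(Rational(-1, 4), -224)) = Add(Rational(1, 2), 56) = Rational(113, 2) ≈ 56.500)
Function('R')(d, D) = Mul(2, d, Pow(Add(8, D, Mul(-1, d)), -1)) (Function('R')(d, D) = Mul(Mul(2, d), Pow(Add(8, D, Mul(-1, d)), -1)) = Mul(2, d, Pow(Add(8, D, Mul(-1, d)), -1)))
Add(-35, Mul(Function('R')(-15, 18), A)) = Add(-35, Mul(Mul(2, -15, Pow(Add(8, 18, Mul(-1, -15)), -1)), Rational(113, 2))) = Add(-35, Mul(Mul(2, -15, Pow(Add(8, 18, 15), -1)), Rational(113, 2))) = Add(-35, Mul(Mul(2, -15, Pow(41, -1)), Rational(113, 2))) = Add(-35, Mul(Mul(2, -15, Rational(1, 41)), Rational(113, 2))) = Add(-35, Mul(Rational(-30, 41), Rational(113, 2))) = Add(-35, Rational(-1695, 41)) = Rational(-3130, 41)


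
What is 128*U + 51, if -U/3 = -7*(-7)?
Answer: -18765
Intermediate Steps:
U = -147 (U = -(-21)*(-7) = -3*49 = -147)
128*U + 51 = 128*(-147) + 51 = -18816 + 51 = -18765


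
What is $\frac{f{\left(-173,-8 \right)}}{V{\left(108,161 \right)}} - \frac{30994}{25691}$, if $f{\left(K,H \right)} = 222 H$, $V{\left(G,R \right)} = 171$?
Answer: $- \frac{16975730}{1464387} \approx -11.592$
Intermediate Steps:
$\frac{f{\left(-173,-8 \right)}}{V{\left(108,161 \right)}} - \frac{30994}{25691} = \frac{222 \left(-8\right)}{171} - \frac{30994}{25691} = \left(-1776\right) \frac{1}{171} - \frac{30994}{25691} = - \frac{592}{57} - \frac{30994}{25691} = - \frac{16975730}{1464387}$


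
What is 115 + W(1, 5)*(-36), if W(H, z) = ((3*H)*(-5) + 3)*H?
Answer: 547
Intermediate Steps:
W(H, z) = H*(3 - 15*H) (W(H, z) = (-15*H + 3)*H = (3 - 15*H)*H = H*(3 - 15*H))
115 + W(1, 5)*(-36) = 115 + (3*1*(1 - 5*1))*(-36) = 115 + (3*1*(1 - 5))*(-36) = 115 + (3*1*(-4))*(-36) = 115 - 12*(-36) = 115 + 432 = 547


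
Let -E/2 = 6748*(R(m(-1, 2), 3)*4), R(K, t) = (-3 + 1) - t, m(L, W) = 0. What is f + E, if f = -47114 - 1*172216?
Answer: 50590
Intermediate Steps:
R(K, t) = -2 - t
f = -219330 (f = -47114 - 172216 = -219330)
E = 269920 (E = -13496*(-2 - 1*3)*4 = -13496*(-2 - 3)*4 = -13496*(-5*4) = -13496*(-20) = -2*(-134960) = 269920)
f + E = -219330 + 269920 = 50590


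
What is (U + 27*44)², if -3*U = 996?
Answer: 732736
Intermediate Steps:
U = -332 (U = -⅓*996 = -332)
(U + 27*44)² = (-332 + 27*44)² = (-332 + 1188)² = 856² = 732736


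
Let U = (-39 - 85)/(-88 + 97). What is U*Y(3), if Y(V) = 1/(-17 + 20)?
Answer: -124/27 ≈ -4.5926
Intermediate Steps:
U = -124/9 ≈ -13.778
Y(V) = ⅓ (Y(V) = 1/3 = ⅓)
U*Y(3) = -124/9*⅓ = -124/27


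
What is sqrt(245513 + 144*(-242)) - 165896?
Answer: -165896 + sqrt(210665) ≈ -1.6544e+5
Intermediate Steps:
sqrt(245513 + 144*(-242)) - 165896 = sqrt(245513 - 34848) - 165896 = sqrt(210665) - 165896 = -165896 + sqrt(210665)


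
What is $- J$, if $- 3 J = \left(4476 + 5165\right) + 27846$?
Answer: $\frac{37487}{3} \approx 12496.0$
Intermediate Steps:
$J = - \frac{37487}{3}$ ($J = - \frac{\left(4476 + 5165\right) + 27846}{3} = - \frac{9641 + 27846}{3} = \left(- \frac{1}{3}\right) 37487 = - \frac{37487}{3} \approx -12496.0$)
$- J = \left(-1\right) \left(- \frac{37487}{3}\right) = \frac{37487}{3}$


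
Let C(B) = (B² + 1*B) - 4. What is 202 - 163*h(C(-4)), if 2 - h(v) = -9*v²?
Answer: -94012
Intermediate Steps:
C(B) = -4 + B + B² (C(B) = (B² + B) - 4 = (B + B²) - 4 = -4 + B + B²)
h(v) = 2 + 9*v² (h(v) = 2 - (-9)*v² = 2 + 9*v²)
202 - 163*h(C(-4)) = 202 - 163*(2 + 9*(-4 - 4 + (-4)²)²) = 202 - 163*(2 + 9*(-4 - 4 + 16)²) = 202 - 163*(2 + 9*8²) = 202 - 163*(2 + 9*64) = 202 - 163*(2 + 576) = 202 - 163*578 = 202 - 94214 = -94012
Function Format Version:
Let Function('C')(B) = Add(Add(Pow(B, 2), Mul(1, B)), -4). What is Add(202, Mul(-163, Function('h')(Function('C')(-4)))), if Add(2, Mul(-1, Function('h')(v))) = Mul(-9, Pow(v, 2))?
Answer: -94012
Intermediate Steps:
Function('C')(B) = Add(-4, B, Pow(B, 2)) (Function('C')(B) = Add(Add(Pow(B, 2), B), -4) = Add(Add(B, Pow(B, 2)), -4) = Add(-4, B, Pow(B, 2)))
Function('h')(v) = Add(2, Mul(9, Pow(v, 2))) (Function('h')(v) = Add(2, Mul(-1, Mul(-9, Pow(v, 2)))) = Add(2, Mul(9, Pow(v, 2))))
Add(202, Mul(-163, Function('h')(Function('C')(-4)))) = Add(202, Mul(-163, Add(2, Mul(9, Pow(Add(-4, -4, Pow(-4, 2)), 2))))) = Add(202, Mul(-163, Add(2, Mul(9, Pow(Add(-4, -4, 16), 2))))) = Add(202, Mul(-163, Add(2, Mul(9, Pow(8, 2))))) = Add(202, Mul(-163, Add(2, Mul(9, 64)))) = Add(202, Mul(-163, Add(2, 576))) = Add(202, Mul(-163, 578)) = Add(202, -94214) = -94012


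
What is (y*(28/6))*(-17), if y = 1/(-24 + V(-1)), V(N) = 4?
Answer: 119/30 ≈ 3.9667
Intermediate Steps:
y = -1/20 (y = 1/(-24 + 4) = 1/(-20) = -1/20 ≈ -0.050000)
(y*(28/6))*(-17) = -7/(5*6)*(-17) = -1/20*14/3*(-17) = -7/30*(-17) = 119/30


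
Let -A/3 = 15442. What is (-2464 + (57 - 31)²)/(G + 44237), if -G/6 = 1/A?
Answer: -6902574/170776939 ≈ -0.040419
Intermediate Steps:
A = -46326 (A = -3*15442 = -46326)
G = 1/7721 (G = -6/(-46326) = -6*(-1/46326) = 1/7721 ≈ 0.00012952)
(-2464 + (57 - 31)²)/(G + 44237) = (-2464 + (57 - 31)²)/(1/7721 + 44237) = (-2464 + 26²)/(341553878/7721) = (-2464 + 676)*(7721/341553878) = -1788*7721/341553878 = -6902574/170776939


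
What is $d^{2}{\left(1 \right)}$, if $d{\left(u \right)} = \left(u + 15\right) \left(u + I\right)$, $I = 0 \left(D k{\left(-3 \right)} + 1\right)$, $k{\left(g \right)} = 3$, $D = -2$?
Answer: $256$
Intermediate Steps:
$I = 0$ ($I = 0 \left(\left(-2\right) 3 + 1\right) = 0 \left(-6 + 1\right) = 0 \left(-5\right) = 0$)
$d{\left(u \right)} = u \left(15 + u\right)$ ($d{\left(u \right)} = \left(u + 15\right) \left(u + 0\right) = \left(15 + u\right) u = u \left(15 + u\right)$)
$d^{2}{\left(1 \right)} = \left(1 \left(15 + 1\right)\right)^{2} = \left(1 \cdot 16\right)^{2} = 16^{2} = 256$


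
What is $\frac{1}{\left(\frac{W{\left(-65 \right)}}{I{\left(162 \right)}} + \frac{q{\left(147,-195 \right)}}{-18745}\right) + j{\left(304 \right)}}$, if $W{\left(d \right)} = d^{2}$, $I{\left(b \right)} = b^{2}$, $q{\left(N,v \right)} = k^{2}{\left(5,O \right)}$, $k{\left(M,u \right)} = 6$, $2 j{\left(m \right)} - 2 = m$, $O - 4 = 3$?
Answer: $\frac{491943780}{75345651181} \approx 0.0065292$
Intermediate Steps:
$O = 7$ ($O = 4 + 3 = 7$)
$j{\left(m \right)} = 1 + \frac{m}{2}$
$q{\left(N,v \right)} = 36$ ($q{\left(N,v \right)} = 6^{2} = 36$)
$\frac{1}{\left(\frac{W{\left(-65 \right)}}{I{\left(162 \right)}} + \frac{q{\left(147,-195 \right)}}{-18745}\right) + j{\left(304 \right)}} = \frac{1}{\left(\frac{\left(-65\right)^{2}}{162^{2}} + \frac{36}{-18745}\right) + \left(1 + \frac{1}{2} \cdot 304\right)} = \frac{1}{\left(\frac{4225}{26244} + 36 \left(- \frac{1}{18745}\right)\right) + \left(1 + 152\right)} = \frac{1}{\left(4225 \cdot \frac{1}{26244} - \frac{36}{18745}\right) + 153} = \frac{1}{\left(\frac{4225}{26244} - \frac{36}{18745}\right) + 153} = \frac{1}{\frac{78252841}{491943780} + 153} = \frac{1}{\frac{75345651181}{491943780}} = \frac{491943780}{75345651181}$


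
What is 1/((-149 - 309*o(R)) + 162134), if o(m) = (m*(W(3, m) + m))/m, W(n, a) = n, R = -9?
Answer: 1/163839 ≈ 6.1036e-6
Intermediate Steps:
o(m) = 3 + m (o(m) = (m*(3 + m))/m = 3 + m)
1/((-149 - 309*o(R)) + 162134) = 1/((-149 - 309*(3 - 9)) + 162134) = 1/((-149 - 309*(-6)) + 162134) = 1/((-149 + 1854) + 162134) = 1/(1705 + 162134) = 1/163839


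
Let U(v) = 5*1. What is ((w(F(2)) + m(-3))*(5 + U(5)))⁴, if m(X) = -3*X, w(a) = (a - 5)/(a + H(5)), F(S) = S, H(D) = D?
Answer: 129600000000/2401 ≈ 5.3978e+7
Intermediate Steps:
U(v) = 5
w(a) = (-5 + a)/(5 + a) (w(a) = (a - 5)/(a + 5) = (-5 + a)/(5 + a))
((w(F(2)) + m(-3))*(5 + U(5)))⁴ = (((-5 + 2)/(5 + 2) - 3*(-3))*(5 + 5))⁴ = ((-3/7 + 9)*10)⁴ = ((60/7)*10)⁴ = (600/7)⁴ = 129600000000/2401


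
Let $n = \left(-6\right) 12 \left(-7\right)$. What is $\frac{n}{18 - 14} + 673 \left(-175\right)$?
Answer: $-117649$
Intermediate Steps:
$n = 504$ ($n = \left(-72\right) \left(-7\right) = 504$)
$\frac{n}{18 - 14} + 673 \left(-175\right) = \frac{504}{18 - 14} + 673 \left(-175\right) = \frac{504}{18 - 14} - 117775 = \frac{504}{4} - 117775 = 504 \cdot \frac{1}{4} - 117775 = 126 - 117775 = -117649$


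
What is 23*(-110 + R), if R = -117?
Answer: -5221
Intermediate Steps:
23*(-110 + R) = 23*(-110 - 117) = 23*(-227) = -5221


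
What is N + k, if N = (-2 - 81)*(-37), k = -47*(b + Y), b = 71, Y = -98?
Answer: 4340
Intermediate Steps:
k = 1269 (k = -47*(71 - 98) = -47*(-27) = 1269)
N = 3071 (N = -83*(-37) = 3071)
N + k = 3071 + 1269 = 4340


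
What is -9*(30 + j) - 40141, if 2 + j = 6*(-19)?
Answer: -39367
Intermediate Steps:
j = -116 (j = -2 + 6*(-19) = -2 - 114 = -116)
-9*(30 + j) - 40141 = -9*(30 - 116) - 40141 = -9*(-86) - 40141 = 774 - 40141 = -39367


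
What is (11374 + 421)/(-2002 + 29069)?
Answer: 11795/27067 ≈ 0.43577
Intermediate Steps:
(11374 + 421)/(-2002 + 29069) = 11795/27067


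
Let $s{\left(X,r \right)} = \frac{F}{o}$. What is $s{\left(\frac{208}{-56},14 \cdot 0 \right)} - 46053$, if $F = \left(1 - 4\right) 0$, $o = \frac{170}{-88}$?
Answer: $-46053$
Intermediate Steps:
$o = - \frac{85}{44}$ ($o = 170 \left(- \frac{1}{88}\right) = - \frac{85}{44} \approx -1.9318$)
$F = 0$ ($F = \left(-3\right) 0 = 0$)
$s{\left(X,r \right)} = 0$ ($s{\left(X,r \right)} = \frac{0}{- \frac{85}{44}} = 0 \left(- \frac{44}{85}\right) = 0$)
$s{\left(\frac{208}{-56},14 \cdot 0 \right)} - 46053 = 0 - 46053 = -46053$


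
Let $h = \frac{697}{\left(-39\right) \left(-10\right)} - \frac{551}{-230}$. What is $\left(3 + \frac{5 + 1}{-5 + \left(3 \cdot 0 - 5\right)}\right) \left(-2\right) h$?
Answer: $- \frac{30016}{1495} \approx -20.078$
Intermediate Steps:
$h = \frac{3752}{897}$ ($h = \frac{697}{390} - - \frac{551}{230} = 697 \cdot \frac{1}{390} + \frac{551}{230} = \frac{697}{390} + \frac{551}{230} = \frac{3752}{897} \approx 4.1828$)
$\left(3 + \frac{5 + 1}{-5 + \left(3 \cdot 0 - 5\right)}\right) \left(-2\right) h = \left(3 + \frac{5 + 1}{-5 + \left(3 \cdot 0 - 5\right)}\right) \left(-2\right) \frac{3752}{897} = \left(3 + \frac{6}{-5 + \left(0 - 5\right)}\right) \left(-2\right) \frac{3752}{897} = \left(3 + \frac{6}{-5 - 5}\right) \left(-2\right) \frac{3752}{897} = \left(3 + \frac{6}{-10}\right) \left(-2\right) \frac{3752}{897} = \left(3 + 6 \left(- \frac{1}{10}\right)\right) \left(-2\right) \frac{3752}{897} = \left(3 - \frac{3}{5}\right) \left(-2\right) \frac{3752}{897} = \frac{12}{5} \left(-2\right) \frac{3752}{897} = \left(- \frac{24}{5}\right) \frac{3752}{897} = - \frac{30016}{1495}$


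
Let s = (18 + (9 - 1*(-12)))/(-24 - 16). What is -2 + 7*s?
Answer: -353/40 ≈ -8.8250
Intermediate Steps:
s = -39/40 (s = (18 + (9 + 12))/(-40) = (18 + 21)*(-1/40) = 39*(-1/40) = -39/40 ≈ -0.97500)
-2 + 7*s = -2 + 7*(-39/40) = -2 - 273/40 = -353/40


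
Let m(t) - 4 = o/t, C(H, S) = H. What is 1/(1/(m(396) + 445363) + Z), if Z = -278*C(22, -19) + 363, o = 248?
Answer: -44091395/253657795336 ≈ -0.00017382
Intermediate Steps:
m(t) = 4 + 248/t
Z = -5753 (Z = -278*22 + 363 = -6116 + 363 = -5753)
1/(1/(m(396) + 445363) + Z) = 1/(1/((4 + 248/396) + 445363) - 5753) = 1/(1/((4 + 248*(1/396)) + 445363) - 5753) = 1/(1/((4 + 62/99) + 445363) - 5753) = 1/(1/(458/99 + 445363) - 5753) = 1/(1/(44091395/99) - 5753) = 1/(99/44091395 - 5753) = 1/(-253657795336/44091395) = -44091395/253657795336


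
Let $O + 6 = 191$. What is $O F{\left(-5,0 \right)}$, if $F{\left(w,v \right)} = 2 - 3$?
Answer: $-185$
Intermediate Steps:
$F{\left(w,v \right)} = -1$ ($F{\left(w,v \right)} = 2 - 3 = -1$)
$O = 185$ ($O = -6 + 191 = 185$)
$O F{\left(-5,0 \right)} = 185 \left(-1\right) = -185$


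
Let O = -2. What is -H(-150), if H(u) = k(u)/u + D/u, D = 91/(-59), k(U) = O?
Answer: -209/8850 ≈ -0.023616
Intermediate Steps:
k(U) = -2
D = -91/59 (D = 91*(-1/59) = -91/59 ≈ -1.5424)
H(u) = -209/(59*u) (H(u) = -2/u - 91/(59*u) = -209/(59*u))
-H(-150) = -(-209)/(59*(-150)) = -(-209)*(-1)/(59*150) = -1*209/8850 = -209/8850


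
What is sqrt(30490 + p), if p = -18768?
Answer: sqrt(11722) ≈ 108.27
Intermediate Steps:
sqrt(30490 + p) = sqrt(30490 - 18768) = sqrt(11722)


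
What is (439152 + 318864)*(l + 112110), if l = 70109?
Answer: 138124917504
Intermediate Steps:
(439152 + 318864)*(l + 112110) = (439152 + 318864)*(70109 + 112110) = 758016*182219 = 138124917504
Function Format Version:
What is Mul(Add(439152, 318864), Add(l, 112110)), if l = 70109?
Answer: 138124917504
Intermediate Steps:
Mul(Add(439152, 318864), Add(l, 112110)) = Mul(Add(439152, 318864), Add(70109, 112110)) = Mul(758016, 182219) = 138124917504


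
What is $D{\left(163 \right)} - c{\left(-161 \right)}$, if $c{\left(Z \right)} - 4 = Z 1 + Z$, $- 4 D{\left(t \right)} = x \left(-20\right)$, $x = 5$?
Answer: $343$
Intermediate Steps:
$D{\left(t \right)} = 25$ ($D{\left(t \right)} = - \frac{5 \left(-20\right)}{4} = \left(- \frac{1}{4}\right) \left(-100\right) = 25$)
$c{\left(Z \right)} = 4 + 2 Z$ ($c{\left(Z \right)} = 4 + \left(Z 1 + Z\right) = 4 + \left(Z + Z\right) = 4 + 2 Z$)
$D{\left(163 \right)} - c{\left(-161 \right)} = 25 - \left(4 + 2 \left(-161\right)\right) = 25 - \left(4 - 322\right) = 25 - -318 = 25 + 318 = 343$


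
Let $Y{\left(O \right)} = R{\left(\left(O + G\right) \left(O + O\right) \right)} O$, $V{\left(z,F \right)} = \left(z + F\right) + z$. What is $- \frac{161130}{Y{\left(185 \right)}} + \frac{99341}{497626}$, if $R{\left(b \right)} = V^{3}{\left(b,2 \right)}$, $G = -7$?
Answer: $\frac{2100125309187647744285}{10520097010416720595444} \approx 0.19963$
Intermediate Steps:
$V{\left(z,F \right)} = F + 2 z$ ($V{\left(z,F \right)} = \left(F + z\right) + z = F + 2 z$)
$R{\left(b \right)} = \left(2 + 2 b\right)^{3}$
$Y{\left(O \right)} = 8 O \left(1 + 2 O \left(-7 + O\right)\right)^{3}$ ($Y{\left(O \right)} = 8 \left(1 + \left(O - 7\right) \left(O + O\right)\right)^{3} O = 8 \left(1 + \left(-7 + O\right) 2 O\right)^{3} O = 8 \left(1 + 2 O \left(-7 + O\right)\right)^{3} O = 8 O \left(1 + 2 O \left(-7 + O\right)\right)^{3}$)
$- \frac{161130}{Y{\left(185 \right)}} + \frac{99341}{497626} = - \frac{161130}{8 \cdot 185 \left(1 + 2 \cdot 185 \left(-7 + 185\right)\right)^{3}} + \frac{99341}{497626} = - \frac{161130}{8 \cdot 185 \left(1 + 2 \cdot 185 \cdot 178\right)^{3}} + 99341 \cdot \frac{1}{497626} = - \frac{161130}{8 \cdot 185 \left(1 + 65860\right)^{3}} + \frac{99341}{497626} = - \frac{161130}{8 \cdot 185 \cdot 65861^{3}} + \frac{99341}{497626} = - \frac{161130}{8 \cdot 185 \cdot 285683370872381} + \frac{99341}{497626} = - \frac{161130}{422811388891123880} + \frac{99341}{497626} = \left(-161130\right) \frac{1}{422811388891123880} + \frac{99341}{497626} = - \frac{16113}{42281138889112388} + \frac{99341}{497626} = \frac{2100125309187647744285}{10520097010416720595444}$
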